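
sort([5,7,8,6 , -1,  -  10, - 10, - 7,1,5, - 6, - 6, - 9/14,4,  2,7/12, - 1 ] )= [  -  10, - 10,- 7, - 6, - 6,  -  1,  -  1, - 9/14, 7/12,1, 2, 4, 5, 5,6,7, 8]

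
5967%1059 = 672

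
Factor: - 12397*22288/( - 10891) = 2^4 * 7^3 * 11^1*23^1*199^1 *10891^(  -  1) = 276304336/10891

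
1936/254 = 968/127  =  7.62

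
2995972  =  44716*67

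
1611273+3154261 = 4765534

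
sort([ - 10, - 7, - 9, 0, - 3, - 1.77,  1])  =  [ - 10,  -  9, - 7,-3,- 1.77,0 , 1] 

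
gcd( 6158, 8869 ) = 1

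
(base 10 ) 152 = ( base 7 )305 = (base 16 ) 98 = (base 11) 129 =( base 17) 8G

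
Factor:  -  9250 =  - 2^1*5^3 * 37^1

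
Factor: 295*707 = 208565 = 5^1*7^1*59^1*101^1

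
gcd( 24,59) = 1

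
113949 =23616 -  - 90333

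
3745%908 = 113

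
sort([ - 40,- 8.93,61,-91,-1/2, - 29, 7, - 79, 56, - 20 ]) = [ - 91,- 79,-40, - 29,-20, - 8.93, - 1/2, 7,  56,  61 ] 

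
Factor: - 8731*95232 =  - 2^10 * 3^1*31^1*8731^1=- 831470592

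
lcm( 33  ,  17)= 561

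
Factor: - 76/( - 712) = 19/178  =  2^(  -  1 )*19^1*89^(  -  1) 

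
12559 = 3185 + 9374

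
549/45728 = 549/45728= 0.01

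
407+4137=4544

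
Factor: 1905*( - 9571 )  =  -3^1*5^1*17^1*127^1 * 563^1  =  - 18232755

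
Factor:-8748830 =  - 2^1* 5^1*359^1*2437^1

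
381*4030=1535430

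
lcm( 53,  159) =159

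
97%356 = 97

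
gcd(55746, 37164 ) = 18582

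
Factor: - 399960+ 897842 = 497882 = 2^1*7^1 * 11^1*53^1*61^1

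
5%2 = 1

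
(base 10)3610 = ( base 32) 3gq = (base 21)83J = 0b111000011010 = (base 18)b2a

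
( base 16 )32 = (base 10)50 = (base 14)38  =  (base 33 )1h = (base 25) 20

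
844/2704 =211/676  =  0.31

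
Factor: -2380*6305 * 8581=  - 128765627900  =  -  2^2 * 5^2 *7^1*13^1 * 17^1*97^1 * 8581^1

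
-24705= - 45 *549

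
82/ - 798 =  -1 + 358/399 = - 0.10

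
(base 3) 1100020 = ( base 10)978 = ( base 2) 1111010010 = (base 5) 12403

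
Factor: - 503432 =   -  2^3* 62929^1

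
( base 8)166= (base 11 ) a8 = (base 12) 9A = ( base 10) 118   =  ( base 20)5I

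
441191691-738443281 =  - 297251590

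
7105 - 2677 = 4428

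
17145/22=779 + 7/22 = 779.32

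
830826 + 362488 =1193314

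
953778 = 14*68127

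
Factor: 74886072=2^3*3^1*3120253^1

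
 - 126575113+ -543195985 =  - 669771098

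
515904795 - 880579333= - 364674538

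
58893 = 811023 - 752130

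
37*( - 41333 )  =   - 1529321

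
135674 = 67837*2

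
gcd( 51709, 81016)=1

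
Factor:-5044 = -2^2*13^1*97^1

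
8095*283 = 2290885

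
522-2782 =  - 2260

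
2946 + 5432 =8378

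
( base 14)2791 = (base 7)26241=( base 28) 8PF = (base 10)6987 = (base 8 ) 15513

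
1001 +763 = 1764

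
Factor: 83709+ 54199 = 2^2*23^1*1499^1 = 137908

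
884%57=29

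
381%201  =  180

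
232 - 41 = 191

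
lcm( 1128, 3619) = 86856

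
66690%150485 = 66690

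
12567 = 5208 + 7359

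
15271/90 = 15271/90 = 169.68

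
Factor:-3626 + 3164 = - 2^1*3^1*7^1*11^1 = - 462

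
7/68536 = 7/68536 = 0.00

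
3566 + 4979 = 8545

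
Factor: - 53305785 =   -  3^2*5^1 * 13^1* 91121^1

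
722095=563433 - -158662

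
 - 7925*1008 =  - 7988400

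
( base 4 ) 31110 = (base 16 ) 354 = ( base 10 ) 852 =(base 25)192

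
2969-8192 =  - 5223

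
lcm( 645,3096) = 15480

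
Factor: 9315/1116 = 2^(-2)*3^2 * 5^1*23^1 * 31^( - 1) = 1035/124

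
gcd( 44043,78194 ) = 1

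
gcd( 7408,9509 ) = 1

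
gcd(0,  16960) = 16960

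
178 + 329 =507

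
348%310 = 38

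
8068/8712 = 2017/2178 = 0.93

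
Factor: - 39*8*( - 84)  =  2^5*3^2*7^1* 13^1 = 26208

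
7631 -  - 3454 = 11085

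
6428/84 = 1607/21 = 76.52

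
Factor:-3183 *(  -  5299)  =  16866717 = 3^1*7^1 * 757^1*1061^1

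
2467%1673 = 794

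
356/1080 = 89/270=0.33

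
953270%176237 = 72085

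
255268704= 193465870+61802834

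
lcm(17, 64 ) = 1088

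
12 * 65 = 780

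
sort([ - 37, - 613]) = [ - 613 , - 37 ] 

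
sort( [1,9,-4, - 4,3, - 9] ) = [  -  9, - 4, - 4,1, 3,9] 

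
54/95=54/95 = 0.57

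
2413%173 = 164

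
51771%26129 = 25642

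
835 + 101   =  936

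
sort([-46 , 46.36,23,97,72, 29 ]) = [-46,  23, 29, 46.36,72,97 ] 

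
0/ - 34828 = 0/1  =  -0.00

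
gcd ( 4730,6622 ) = 946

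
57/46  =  1 + 11/46 = 1.24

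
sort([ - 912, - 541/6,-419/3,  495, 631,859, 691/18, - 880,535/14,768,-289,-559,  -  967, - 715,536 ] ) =[ - 967, - 912,  -  880,-715, - 559, - 289, - 419/3, - 541/6,535/14 , 691/18, 495, 536,631,768,859 ]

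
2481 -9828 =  - 7347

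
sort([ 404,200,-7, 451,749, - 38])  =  [-38,-7,  200, 404,451,749]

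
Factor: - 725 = -5^2*29^1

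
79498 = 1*79498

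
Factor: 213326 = 2^1* 106663^1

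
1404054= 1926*729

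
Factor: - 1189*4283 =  - 5092487 = - 29^1*41^1*4283^1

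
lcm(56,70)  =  280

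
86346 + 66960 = 153306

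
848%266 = 50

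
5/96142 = 5/96142   =  0.00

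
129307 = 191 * 677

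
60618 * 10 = 606180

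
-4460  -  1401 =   -  5861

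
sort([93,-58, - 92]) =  [-92 , - 58 , 93]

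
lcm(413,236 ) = 1652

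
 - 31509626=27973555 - 59483181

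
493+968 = 1461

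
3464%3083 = 381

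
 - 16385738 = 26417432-42803170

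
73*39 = 2847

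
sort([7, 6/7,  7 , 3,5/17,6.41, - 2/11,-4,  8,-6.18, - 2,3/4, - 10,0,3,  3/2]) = [ - 10, - 6.18, - 4, - 2, -2/11,0 , 5/17, 3/4,6/7, 3/2, 3,3,6.41,7,7 , 8 ] 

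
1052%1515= 1052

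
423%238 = 185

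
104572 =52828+51744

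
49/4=49/4= 12.25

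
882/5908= 63/422 = 0.15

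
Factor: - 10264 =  - 2^3 * 1283^1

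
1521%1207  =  314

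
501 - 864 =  - 363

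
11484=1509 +9975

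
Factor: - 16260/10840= -3/2  =  - 2^( - 1 ) *3^1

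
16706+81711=98417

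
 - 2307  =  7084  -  9391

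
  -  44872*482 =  - 21628304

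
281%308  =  281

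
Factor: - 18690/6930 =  - 3^(-1 )*11^ (  -  1 )*89^1=   - 89/33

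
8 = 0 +8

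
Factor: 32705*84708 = 2^2  *  3^2*5^1*13^1*31^1*181^1*211^1= 2770375140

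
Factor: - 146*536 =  - 2^4*67^1*73^1 = - 78256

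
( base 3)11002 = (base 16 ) 6e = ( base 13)86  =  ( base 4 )1232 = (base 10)110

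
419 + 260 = 679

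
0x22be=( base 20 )124E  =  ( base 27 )C5B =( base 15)297E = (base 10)8894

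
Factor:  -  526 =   -  2^1*263^1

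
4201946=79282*53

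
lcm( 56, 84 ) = 168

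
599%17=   4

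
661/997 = 661/997=0.66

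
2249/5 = 449  +  4/5= 449.80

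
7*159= 1113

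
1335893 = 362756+973137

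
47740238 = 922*51779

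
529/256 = 2 + 17/256 = 2.07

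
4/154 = 2/77 = 0.03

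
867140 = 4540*191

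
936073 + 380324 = 1316397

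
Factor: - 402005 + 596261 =2^4 * 3^2 * 19^1*71^1 = 194256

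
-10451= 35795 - 46246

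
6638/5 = 1327 + 3/5 = 1327.60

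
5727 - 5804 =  - 77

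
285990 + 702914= 988904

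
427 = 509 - 82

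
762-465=297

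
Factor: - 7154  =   -2^1 * 7^2 * 73^1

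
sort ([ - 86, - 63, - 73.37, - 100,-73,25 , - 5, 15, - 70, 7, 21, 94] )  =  [ - 100, - 86,-73.37,-73, - 70, - 63, - 5, 7,15,  21, 25, 94]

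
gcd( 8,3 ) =1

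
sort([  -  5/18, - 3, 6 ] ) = [ - 3, - 5/18, 6 ] 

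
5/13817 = 5/13817 = 0.00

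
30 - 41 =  - 11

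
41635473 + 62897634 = 104533107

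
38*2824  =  107312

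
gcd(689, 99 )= 1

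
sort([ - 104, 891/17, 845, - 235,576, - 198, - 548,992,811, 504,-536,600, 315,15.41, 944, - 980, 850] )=[- 980, - 548, - 536, - 235, - 198, - 104, 15.41,891/17 , 315, 504 , 576, 600, 811, 845, 850, 944, 992 ] 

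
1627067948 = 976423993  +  650643955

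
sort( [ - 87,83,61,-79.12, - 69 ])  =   [ - 87, -79.12, - 69, 61, 83 ] 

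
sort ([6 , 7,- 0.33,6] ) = [ - 0.33, 6,6,  7]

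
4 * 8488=33952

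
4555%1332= 559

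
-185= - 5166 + 4981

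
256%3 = 1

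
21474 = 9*2386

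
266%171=95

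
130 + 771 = 901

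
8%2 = 0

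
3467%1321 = 825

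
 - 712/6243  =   - 1 + 5531/6243 = - 0.11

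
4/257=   4/257 = 0.02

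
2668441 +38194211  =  40862652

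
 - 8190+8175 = - 15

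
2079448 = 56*37133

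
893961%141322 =46029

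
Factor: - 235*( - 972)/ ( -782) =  - 114210/391 = -2^1*3^5*5^1*17^( - 1)*23^( - 1)*47^1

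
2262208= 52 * 43504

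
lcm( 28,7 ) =28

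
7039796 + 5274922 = 12314718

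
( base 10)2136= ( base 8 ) 4130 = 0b100001011000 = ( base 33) 1VO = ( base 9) 2833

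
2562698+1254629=3817327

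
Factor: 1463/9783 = 3^ (  -  2 )*7^1*11^1*19^1*1087^ ( - 1)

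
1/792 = 1/792 = 0.00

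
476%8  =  4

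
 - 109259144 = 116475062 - 225734206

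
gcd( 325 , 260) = 65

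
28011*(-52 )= - 1456572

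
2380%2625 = 2380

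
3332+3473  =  6805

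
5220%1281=96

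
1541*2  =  3082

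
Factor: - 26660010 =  - 2^1*3^1*5^1*13^1 * 197^1*347^1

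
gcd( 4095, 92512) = 7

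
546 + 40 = 586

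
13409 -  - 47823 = 61232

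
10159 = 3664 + 6495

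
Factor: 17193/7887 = 521/239 = 239^(-1 )*  521^1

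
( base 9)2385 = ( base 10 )1778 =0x6F2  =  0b11011110010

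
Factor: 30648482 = 2^1*19^1*349^1*2311^1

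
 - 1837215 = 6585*( - 279 ) 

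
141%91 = 50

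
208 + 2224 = 2432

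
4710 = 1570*3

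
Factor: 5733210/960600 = 2^(-2)*5^( - 1)*7^1*23^1 * 1187^1 * 1601^(- 1)  =  191107/32020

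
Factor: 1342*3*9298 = 37433748 = 2^2*3^1*11^1*61^1 * 4649^1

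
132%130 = 2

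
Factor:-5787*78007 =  - 3^2  *  643^1*78007^1 = - 451426509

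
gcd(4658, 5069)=137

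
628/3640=157/910 = 0.17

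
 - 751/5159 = - 1 + 4408/5159 = - 0.15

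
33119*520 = 17221880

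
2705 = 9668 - 6963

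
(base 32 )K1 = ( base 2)1010000001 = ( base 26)OH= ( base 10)641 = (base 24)12h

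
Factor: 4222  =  2^1 * 2111^1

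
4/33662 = 2/16831= 0.00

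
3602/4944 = 1801/2472=0.73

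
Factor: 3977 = 41^1 * 97^1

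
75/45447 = 25/15149 =0.00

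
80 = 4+76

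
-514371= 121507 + -635878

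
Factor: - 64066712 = - 2^3*109^1*73471^1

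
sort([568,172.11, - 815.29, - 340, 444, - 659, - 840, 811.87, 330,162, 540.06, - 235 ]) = [ - 840, - 815.29, - 659,  -  340, - 235,162, 172.11,330, 444,  540.06, 568,811.87] 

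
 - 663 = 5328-5991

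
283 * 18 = 5094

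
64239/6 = 10706 + 1/2 = 10706.50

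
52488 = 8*6561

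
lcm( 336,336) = 336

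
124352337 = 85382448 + 38969889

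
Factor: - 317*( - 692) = 2^2*173^1 *317^1 = 219364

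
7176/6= 1196 = 1196.00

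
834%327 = 180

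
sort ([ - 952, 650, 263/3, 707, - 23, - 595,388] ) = [ - 952, - 595, -23, 263/3,388, 650,707]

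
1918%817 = 284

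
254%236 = 18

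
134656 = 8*16832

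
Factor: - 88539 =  - 3^1*11^1 * 2683^1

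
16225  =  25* 649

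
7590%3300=990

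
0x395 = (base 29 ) 12i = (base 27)16q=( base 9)1228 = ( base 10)917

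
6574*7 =46018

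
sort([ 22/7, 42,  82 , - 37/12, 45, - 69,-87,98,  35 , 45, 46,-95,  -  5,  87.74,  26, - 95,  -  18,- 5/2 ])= [ - 95, - 95, - 87, - 69,  -  18 , - 5, - 37/12,  -  5/2, 22/7,26 , 35 , 42, 45,  45 , 46,82,  87.74, 98 ]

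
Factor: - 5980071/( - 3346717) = 3^1*11^ ( - 1)*19^ ( - 1)*67^( - 1)*239^( - 1) * 1993357^1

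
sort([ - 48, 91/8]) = [-48,91/8 ] 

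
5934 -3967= 1967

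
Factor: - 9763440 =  - 2^4*3^1*5^1*17^1*2393^1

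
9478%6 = 4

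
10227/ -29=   -  353 + 10/29 = - 352.66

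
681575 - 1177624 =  - 496049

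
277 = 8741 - 8464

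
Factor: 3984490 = 2^1*5^1*19^1*67^1 * 313^1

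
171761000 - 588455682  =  -416694682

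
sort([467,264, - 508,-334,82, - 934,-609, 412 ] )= [-934,-609, - 508, - 334,82 , 264, 412, 467 ] 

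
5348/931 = 764/133 = 5.74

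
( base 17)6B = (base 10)113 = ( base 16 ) 71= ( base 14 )81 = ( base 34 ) 3b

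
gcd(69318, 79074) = 18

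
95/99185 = 19/19837=0.00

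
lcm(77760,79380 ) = 3810240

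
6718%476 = 54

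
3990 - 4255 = -265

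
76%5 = 1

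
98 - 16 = 82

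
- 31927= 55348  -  87275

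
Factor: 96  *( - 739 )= - 2^5*3^1*739^1 = - 70944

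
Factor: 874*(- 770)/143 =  - 2^2 * 5^1*7^1 * 13^ ( - 1)*19^1*23^1 = -  61180/13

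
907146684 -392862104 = 514284580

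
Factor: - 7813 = -13^1*601^1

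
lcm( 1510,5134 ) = 25670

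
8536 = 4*2134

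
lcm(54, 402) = 3618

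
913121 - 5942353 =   -  5029232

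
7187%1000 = 187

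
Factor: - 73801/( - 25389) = 3^(  -  2) * 31^ ( - 1 ) *811^1=811/279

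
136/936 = 17/117 = 0.15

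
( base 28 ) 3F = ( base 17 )5e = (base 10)99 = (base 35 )2t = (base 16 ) 63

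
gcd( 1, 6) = 1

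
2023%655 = 58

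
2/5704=1/2852 = 0.00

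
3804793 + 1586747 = 5391540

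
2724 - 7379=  - 4655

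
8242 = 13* 634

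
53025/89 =53025/89 = 595.79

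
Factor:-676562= - 2^1*43^1*7867^1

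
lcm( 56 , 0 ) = 0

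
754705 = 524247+230458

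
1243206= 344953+898253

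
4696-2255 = 2441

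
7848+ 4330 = 12178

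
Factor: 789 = 3^1*263^1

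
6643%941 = 56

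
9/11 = 9/11 = 0.82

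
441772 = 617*716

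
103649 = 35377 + 68272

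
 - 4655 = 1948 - 6603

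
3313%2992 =321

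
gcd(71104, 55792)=176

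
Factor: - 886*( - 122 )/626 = 54046/313 = 2^1 * 61^1* 313^( - 1)*443^1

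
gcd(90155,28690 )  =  95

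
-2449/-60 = 40 + 49/60 = 40.82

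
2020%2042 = 2020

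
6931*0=0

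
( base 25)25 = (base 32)1n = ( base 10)55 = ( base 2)110111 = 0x37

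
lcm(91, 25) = 2275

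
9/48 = 3/16 = 0.19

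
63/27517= 9/3931= 0.00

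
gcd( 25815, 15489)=5163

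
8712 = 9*968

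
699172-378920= 320252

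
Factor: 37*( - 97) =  - 3589 = - 37^1 * 97^1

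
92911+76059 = 168970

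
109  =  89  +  20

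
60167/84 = 716 + 23/84 = 716.27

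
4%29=4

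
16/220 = 4/55 = 0.07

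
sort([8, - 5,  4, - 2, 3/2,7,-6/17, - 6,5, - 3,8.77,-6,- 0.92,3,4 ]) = [ - 6, - 6, - 5, - 3, - 2, - 0.92, - 6/17, 3/2,3 , 4,4,5,7, 8, 8.77 ] 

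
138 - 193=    -55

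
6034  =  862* 7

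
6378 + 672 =7050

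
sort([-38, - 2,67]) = [- 38,  -  2,67]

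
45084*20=901680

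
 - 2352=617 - 2969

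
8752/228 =2188/57 =38.39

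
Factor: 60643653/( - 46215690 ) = -20214551/15405230 = -  2^( - 1 )*5^( - 1 )*7^1 * 17^( - 1)*90619^( - 1) * 2887793^1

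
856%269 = 49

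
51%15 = 6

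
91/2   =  45 + 1/2=   45.50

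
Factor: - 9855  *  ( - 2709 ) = 3^5 *5^1 * 7^1*43^1 * 73^1 =26697195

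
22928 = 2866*8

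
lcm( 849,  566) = 1698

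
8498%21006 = 8498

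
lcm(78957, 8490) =789570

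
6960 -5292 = 1668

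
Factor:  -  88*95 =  - 2^3*5^1*11^1*19^1 = - 8360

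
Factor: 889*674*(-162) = - 97068132= -2^2*3^4*7^1*127^1*337^1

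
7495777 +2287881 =9783658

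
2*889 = 1778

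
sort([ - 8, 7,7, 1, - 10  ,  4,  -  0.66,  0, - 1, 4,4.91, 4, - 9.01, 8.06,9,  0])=[-10, - 9.01, - 8, - 1, - 0.66 , 0,0,1,  4,4, 4, 4.91,7,7, 8.06, 9 ] 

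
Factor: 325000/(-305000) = -5^1*13^1*61^(  -  1 ) = - 65/61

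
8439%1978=527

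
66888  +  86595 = 153483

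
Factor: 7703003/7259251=7^1 *11^1*29^( - 1)*53^(-1 )*71^1*1409^1*4723^(  -  1 )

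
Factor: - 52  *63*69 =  - 2^2*3^3*7^1*13^1 * 23^1 = - 226044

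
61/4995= 61/4995 = 0.01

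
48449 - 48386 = 63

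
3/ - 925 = -3/925 = - 0.00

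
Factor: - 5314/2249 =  - 2^1*13^( - 1) * 173^ ( - 1)*2657^1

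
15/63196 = 15/63196 = 0.00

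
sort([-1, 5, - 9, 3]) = [ - 9, - 1,3, 5]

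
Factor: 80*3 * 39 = 2^4*3^2*5^1*13^1= 9360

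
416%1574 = 416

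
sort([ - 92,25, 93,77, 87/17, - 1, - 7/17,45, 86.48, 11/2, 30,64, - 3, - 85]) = [ - 92,  -  85, - 3, -1, - 7/17,87/17, 11/2,25, 30 , 45, 64, 77,86.48,93]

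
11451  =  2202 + 9249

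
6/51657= 2/17219 = 0.00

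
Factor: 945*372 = 2^2 * 3^4*5^1*7^1*31^1 = 351540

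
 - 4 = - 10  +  6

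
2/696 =1/348  =  0.00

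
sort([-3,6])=[ -3,6]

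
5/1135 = 1/227 =0.00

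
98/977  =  98/977=   0.10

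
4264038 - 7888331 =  - 3624293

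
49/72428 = 49/72428=0.00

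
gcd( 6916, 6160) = 28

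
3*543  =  1629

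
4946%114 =44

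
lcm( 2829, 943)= 2829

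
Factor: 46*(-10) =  - 2^2*5^1*23^1 =- 460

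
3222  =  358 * 9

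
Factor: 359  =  359^1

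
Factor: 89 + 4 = 93= 3^1*31^1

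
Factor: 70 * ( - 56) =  - 3920 =- 2^4*5^1*7^2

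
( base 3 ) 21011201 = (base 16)146E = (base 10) 5230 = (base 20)d1a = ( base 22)AHG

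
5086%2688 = 2398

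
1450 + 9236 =10686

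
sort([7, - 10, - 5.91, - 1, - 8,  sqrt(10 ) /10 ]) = [- 10, - 8, - 5.91, - 1,sqrt( 10 ) /10,7]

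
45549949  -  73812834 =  - 28262885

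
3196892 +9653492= 12850384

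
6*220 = 1320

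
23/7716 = 23/7716 = 0.00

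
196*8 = 1568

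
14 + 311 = 325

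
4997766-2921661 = 2076105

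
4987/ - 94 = - 4987/94 = - 53.05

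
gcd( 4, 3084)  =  4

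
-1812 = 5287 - 7099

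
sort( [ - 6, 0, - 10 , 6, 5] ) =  [-10 , - 6, 0,5, 6 ] 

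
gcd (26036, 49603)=1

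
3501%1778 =1723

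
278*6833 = 1899574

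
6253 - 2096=4157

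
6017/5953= 6017/5953 = 1.01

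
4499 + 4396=8895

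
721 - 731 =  - 10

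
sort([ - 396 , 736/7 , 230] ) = [ - 396, 736/7,230]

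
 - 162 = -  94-68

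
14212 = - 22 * ( - 646 ) 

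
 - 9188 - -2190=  - 6998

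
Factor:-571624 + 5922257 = 5350633^1 = 5350633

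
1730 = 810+920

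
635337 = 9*70593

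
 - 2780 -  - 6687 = 3907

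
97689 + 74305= 171994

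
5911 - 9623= - 3712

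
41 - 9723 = -9682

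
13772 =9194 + 4578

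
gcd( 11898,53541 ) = 5949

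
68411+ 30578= 98989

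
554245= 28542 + 525703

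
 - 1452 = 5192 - 6644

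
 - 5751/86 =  - 67 +11/86   =  - 66.87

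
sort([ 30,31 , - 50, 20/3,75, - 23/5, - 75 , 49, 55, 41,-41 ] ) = [ - 75,-50, - 41 ,-23/5,20/3 , 30,31 , 41, 49 , 55,75 ] 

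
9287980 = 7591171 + 1696809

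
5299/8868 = 5299/8868 = 0.60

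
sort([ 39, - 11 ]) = [ - 11, 39]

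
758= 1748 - 990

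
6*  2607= 15642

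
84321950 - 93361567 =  - 9039617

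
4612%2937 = 1675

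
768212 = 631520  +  136692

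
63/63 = 1 = 1.00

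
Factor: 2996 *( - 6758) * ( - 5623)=2^3*7^1*31^1*107^1*109^1*5623^1 = 113848701064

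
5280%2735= 2545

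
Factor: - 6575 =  - 5^2 * 263^1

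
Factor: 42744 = 2^3 * 3^1 * 13^1*137^1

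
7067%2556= 1955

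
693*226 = 156618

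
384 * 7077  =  2717568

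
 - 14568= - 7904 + -6664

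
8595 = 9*955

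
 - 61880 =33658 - 95538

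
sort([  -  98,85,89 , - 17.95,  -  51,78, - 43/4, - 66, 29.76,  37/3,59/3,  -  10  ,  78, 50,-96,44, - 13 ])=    [ - 98, - 96, - 66, - 51, - 17.95, - 13 , -43/4,-10 , 37/3 , 59/3 , 29.76, 44, 50, 78,78, 85,89]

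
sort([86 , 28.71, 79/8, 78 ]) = [79/8,28.71,78,86]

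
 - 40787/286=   -  143 + 111/286=- 142.61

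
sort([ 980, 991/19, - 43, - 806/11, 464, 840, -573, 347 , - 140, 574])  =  [ - 573,-140 , - 806/11, - 43,991/19 , 347,464, 574, 840, 980 ] 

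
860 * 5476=4709360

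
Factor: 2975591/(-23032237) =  - 19^( - 1)*109^1*401^( - 1 )*3023^(-1) * 27299^1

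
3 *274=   822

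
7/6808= 7/6808=0.00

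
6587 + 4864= 11451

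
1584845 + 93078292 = 94663137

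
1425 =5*285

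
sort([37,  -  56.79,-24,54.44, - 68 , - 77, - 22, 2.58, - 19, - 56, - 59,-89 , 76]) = [ - 89, -77, - 68, - 59, - 56.79, - 56, - 24,-22, - 19,2.58,37,54.44,76 ]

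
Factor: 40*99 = 2^3*3^2*5^1 * 11^1=3960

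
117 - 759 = -642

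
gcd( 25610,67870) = 10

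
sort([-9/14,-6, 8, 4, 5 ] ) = [-6, - 9/14, 4,5, 8 ]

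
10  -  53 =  - 43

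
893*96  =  85728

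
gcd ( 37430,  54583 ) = 1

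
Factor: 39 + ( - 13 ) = 2^1* 13^1 =26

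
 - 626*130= -81380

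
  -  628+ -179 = -807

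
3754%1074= 532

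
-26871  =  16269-43140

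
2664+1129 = 3793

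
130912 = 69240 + 61672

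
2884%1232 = 420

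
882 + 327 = 1209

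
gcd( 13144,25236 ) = 4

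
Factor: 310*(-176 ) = -54560 = - 2^5*5^1 * 11^1 * 31^1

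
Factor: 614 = 2^1*307^1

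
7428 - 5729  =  1699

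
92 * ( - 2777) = -255484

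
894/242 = 447/121 = 3.69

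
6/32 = 3/16=0.19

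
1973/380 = 1973/380 = 5.19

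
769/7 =769/7 = 109.86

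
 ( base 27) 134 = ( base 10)814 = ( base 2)1100101110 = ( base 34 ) nw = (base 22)1f0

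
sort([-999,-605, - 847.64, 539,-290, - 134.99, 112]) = [-999,-847.64, - 605, - 290,-134.99,112, 539]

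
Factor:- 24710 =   -  2^1*5^1*7^1*353^1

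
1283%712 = 571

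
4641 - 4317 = 324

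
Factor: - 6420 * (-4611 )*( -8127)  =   - 240580492740 = - 2^2 *3^5 *5^1*7^1*29^1*43^1*53^1 * 107^1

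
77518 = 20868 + 56650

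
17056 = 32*533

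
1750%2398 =1750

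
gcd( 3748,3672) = 4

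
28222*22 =620884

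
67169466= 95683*702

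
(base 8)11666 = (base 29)600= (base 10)5046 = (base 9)6826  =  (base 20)CC6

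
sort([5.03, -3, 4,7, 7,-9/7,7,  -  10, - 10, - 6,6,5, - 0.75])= [ - 10, - 10,-6, - 3, -9/7 , - 0.75,4, 5 , 5.03,6,7,7,7 ] 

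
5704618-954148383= - 948443765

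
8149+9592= 17741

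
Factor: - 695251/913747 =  -83^(-1)*101^ (-1)*109^ (-1 )*239^1*2909^1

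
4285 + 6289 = 10574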